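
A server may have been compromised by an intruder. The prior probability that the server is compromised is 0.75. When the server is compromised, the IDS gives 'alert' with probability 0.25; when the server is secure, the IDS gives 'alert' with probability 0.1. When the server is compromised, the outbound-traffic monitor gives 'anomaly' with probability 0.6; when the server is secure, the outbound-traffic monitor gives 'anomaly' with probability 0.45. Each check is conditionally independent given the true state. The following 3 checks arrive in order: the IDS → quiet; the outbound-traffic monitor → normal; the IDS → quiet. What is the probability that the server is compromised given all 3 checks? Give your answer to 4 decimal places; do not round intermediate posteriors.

After the IDS='quiet': P(compromised) = 0.75·0.7500 / (0.75·0.7500 + 0.9·0.2500) ≈ 0.7143
After the outbound-traffic monitor='normal': P(compromised) = 0.4·0.7143 / (0.4·0.7143 + 0.55·0.2857) ≈ 0.6452
After the IDS='quiet': P(compromised) = 0.75·0.6452 / (0.75·0.6452 + 0.9·0.3548) ≈ 0.6024

0.6024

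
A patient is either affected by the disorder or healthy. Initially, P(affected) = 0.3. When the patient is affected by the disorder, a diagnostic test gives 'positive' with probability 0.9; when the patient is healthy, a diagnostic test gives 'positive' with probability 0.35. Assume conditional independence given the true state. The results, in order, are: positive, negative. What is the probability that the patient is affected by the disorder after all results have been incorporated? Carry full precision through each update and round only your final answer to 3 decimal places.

Apply Bayes' rule sequentially, carrying P(affected) forward.
After 'positive': P(affected) = 0.9·0.3000 / (0.9·0.3000 + 0.35·0.7000) ≈ 0.5243
After 'negative': P(affected) = 0.1·0.5243 / (0.1·0.5243 + 0.65·0.4757) ≈ 0.1450

0.145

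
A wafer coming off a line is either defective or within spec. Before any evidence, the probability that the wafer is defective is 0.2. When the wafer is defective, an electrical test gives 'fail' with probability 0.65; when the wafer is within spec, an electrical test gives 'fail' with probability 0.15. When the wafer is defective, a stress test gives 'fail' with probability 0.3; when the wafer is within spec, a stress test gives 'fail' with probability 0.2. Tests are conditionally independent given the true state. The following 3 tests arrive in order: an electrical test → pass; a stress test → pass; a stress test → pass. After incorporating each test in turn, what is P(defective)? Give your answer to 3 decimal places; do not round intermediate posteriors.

Apply Bayes' rule sequentially, carrying P(defective) forward.
After an electrical test='pass': P(defective) = 0.35·0.2000 / (0.35·0.2000 + 0.85·0.8000) ≈ 0.0933
After a stress test='pass': P(defective) = 0.7·0.0933 / (0.7·0.0933 + 0.8·0.9067) ≈ 0.0826
After a stress test='pass': P(defective) = 0.7·0.0826 / (0.7·0.0826 + 0.8·0.9174) ≈ 0.0731

0.073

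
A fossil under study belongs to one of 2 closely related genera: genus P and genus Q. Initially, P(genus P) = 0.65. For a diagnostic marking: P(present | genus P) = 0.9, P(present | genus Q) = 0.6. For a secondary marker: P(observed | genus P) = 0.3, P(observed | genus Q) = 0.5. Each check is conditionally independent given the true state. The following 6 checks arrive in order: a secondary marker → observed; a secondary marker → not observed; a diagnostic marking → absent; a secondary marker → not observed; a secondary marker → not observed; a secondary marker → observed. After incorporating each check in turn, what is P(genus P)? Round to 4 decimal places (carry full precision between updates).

After a secondary marker='observed': P(genus P) = 0.3·0.6500 / (0.3·0.6500 + 0.5·0.3500) ≈ 0.5270
After a secondary marker='not observed': P(genus P) = 0.7·0.5270 / (0.7·0.5270 + 0.5·0.4730) ≈ 0.6094
After a diagnostic marking='absent': P(genus P) = 0.1·0.6094 / (0.1·0.6094 + 0.4·0.3906) ≈ 0.2806
After a secondary marker='not observed': P(genus P) = 0.7·0.2806 / (0.7·0.2806 + 0.5·0.7194) ≈ 0.3532
After a secondary marker='not observed': P(genus P) = 0.7·0.3532 / (0.7·0.3532 + 0.5·0.6468) ≈ 0.4332
After a secondary marker='observed': P(genus P) = 0.3·0.4332 / (0.3·0.4332 + 0.5·0.5668) ≈ 0.3144

0.3144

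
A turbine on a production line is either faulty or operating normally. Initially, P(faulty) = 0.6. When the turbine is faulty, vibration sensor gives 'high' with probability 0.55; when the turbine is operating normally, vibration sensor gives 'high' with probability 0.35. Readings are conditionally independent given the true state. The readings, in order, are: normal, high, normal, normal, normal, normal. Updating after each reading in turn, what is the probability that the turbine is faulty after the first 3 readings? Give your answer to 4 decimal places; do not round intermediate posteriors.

0.5305

After 'normal': P(faulty) = 0.45·0.6000 / (0.45·0.6000 + 0.65·0.4000) ≈ 0.5094
After 'high': P(faulty) = 0.55·0.5094 / (0.55·0.5094 + 0.35·0.4906) ≈ 0.6200
After 'normal': P(faulty) = 0.45·0.6200 / (0.45·0.6200 + 0.65·0.3800) ≈ 0.5305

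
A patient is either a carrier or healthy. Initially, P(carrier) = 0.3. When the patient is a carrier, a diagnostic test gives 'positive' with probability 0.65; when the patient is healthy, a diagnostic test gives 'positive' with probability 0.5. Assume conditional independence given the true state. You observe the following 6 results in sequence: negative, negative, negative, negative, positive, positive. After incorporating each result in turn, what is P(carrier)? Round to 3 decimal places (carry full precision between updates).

0.148

After 'negative': P(carrier) = 0.35·0.3000 / (0.35·0.3000 + 0.5·0.7000) ≈ 0.2308
After 'negative': P(carrier) = 0.35·0.2308 / (0.35·0.2308 + 0.5·0.7692) ≈ 0.1736
After 'negative': P(carrier) = 0.35·0.1736 / (0.35·0.1736 + 0.5·0.8264) ≈ 0.1282
After 'negative': P(carrier) = 0.35·0.1282 / (0.35·0.1282 + 0.5·0.8718) ≈ 0.0933
After 'positive': P(carrier) = 0.65·0.0933 / (0.65·0.0933 + 0.5·0.9067) ≈ 0.1180
After 'positive': P(carrier) = 0.65·0.1180 / (0.65·0.1180 + 0.5·0.8820) ≈ 0.1481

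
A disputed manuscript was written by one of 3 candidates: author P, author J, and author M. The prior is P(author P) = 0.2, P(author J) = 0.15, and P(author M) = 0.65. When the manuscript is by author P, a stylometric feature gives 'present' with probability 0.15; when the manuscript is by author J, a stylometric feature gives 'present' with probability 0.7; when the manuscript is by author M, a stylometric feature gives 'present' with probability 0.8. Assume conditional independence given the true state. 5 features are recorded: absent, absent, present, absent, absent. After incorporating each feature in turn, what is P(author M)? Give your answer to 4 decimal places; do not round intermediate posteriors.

After 'absent': normaliser = 0.85·0.2000 + 0.3·0.1500 + 0.2·0.6500; P(author P) ≈ 0.4928, P(author J) ≈ 0.1304, P(author M) ≈ 0.3768
After 'absent': normaliser = 0.85·0.4928 + 0.3·0.1304 + 0.2·0.3768; P(author P) ≈ 0.7853, P(author J) ≈ 0.0734, P(author M) ≈ 0.1413
After 'present': normaliser = 0.15·0.7853 + 0.7·0.0734 + 0.8·0.1413; P(author P) ≈ 0.4174, P(author J) ≈ 0.1820, P(author M) ≈ 0.4006
After 'absent': normaliser = 0.85·0.4174 + 0.3·0.1820 + 0.2·0.4006; P(author P) ≈ 0.7248, P(author J) ≈ 0.1115, P(author M) ≈ 0.1637
After 'absent': normaliser = 0.85·0.7248 + 0.3·0.1115 + 0.2·0.1637; P(author P) ≈ 0.9030, P(author J) ≈ 0.0490, P(author M) ≈ 0.0480

0.0480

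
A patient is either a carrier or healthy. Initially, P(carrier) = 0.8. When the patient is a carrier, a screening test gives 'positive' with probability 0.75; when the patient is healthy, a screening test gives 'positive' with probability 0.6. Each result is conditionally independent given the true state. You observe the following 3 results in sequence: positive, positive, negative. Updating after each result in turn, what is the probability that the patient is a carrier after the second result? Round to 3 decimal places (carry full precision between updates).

After 'positive': P(carrier) = 0.75·0.8000 / (0.75·0.8000 + 0.6·0.2000) ≈ 0.8333
After 'positive': P(carrier) = 0.75·0.8333 / (0.75·0.8333 + 0.6·0.1667) ≈ 0.8621

0.862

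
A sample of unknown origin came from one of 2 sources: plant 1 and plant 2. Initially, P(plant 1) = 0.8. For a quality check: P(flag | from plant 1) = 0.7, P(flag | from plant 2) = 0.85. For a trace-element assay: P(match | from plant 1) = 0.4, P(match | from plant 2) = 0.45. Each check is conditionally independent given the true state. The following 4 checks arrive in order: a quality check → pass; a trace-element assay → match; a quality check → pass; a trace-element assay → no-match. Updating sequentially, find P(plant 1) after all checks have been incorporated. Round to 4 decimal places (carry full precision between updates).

After a quality check='pass': P(plant 1) = 0.3·0.8000 / (0.3·0.8000 + 0.15·0.2000) ≈ 0.8889
After a trace-element assay='match': P(plant 1) = 0.4·0.8889 / (0.4·0.8889 + 0.45·0.1111) ≈ 0.8767
After a quality check='pass': P(plant 1) = 0.3·0.8767 / (0.3·0.8767 + 0.15·0.1233) ≈ 0.9343
After a trace-element assay='no-match': P(plant 1) = 0.6·0.9343 / (0.6·0.9343 + 0.55·0.0657) ≈ 0.9394

0.9394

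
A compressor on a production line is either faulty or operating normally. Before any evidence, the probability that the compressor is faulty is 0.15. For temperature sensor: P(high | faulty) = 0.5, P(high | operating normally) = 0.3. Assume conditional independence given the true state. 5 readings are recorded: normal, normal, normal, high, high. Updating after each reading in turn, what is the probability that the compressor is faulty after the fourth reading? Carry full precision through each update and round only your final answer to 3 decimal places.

Each posterior becomes the prior for the next update.
After 'normal': P(faulty) = 0.5·0.1500 / (0.5·0.1500 + 0.7·0.8500) ≈ 0.1119
After 'normal': P(faulty) = 0.5·0.1119 / (0.5·0.1119 + 0.7·0.8881) ≈ 0.0826
After 'normal': P(faulty) = 0.5·0.0826 / (0.5·0.0826 + 0.7·0.9174) ≈ 0.0604
After 'high': P(faulty) = 0.5·0.0604 / (0.5·0.0604 + 0.3·0.9396) ≈ 0.0968

0.097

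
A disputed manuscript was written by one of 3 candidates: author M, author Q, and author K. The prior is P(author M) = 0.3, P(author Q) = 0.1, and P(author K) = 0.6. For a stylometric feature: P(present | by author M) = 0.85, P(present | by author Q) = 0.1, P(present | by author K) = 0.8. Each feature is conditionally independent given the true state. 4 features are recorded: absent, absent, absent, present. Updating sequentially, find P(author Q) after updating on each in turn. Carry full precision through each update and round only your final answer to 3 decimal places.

Each posterior becomes the prior for the next update.
After 'absent': normaliser = 0.15·0.3000 + 0.9·0.1000 + 0.2·0.6000; P(author M) ≈ 0.1765, P(author Q) ≈ 0.3529, P(author K) ≈ 0.4706
After 'absent': normaliser = 0.15·0.1765 + 0.9·0.3529 + 0.2·0.4706; P(author M) ≈ 0.0604, P(author Q) ≈ 0.7248, P(author K) ≈ 0.2148
After 'absent': normaliser = 0.15·0.0604 + 0.9·0.7248 + 0.2·0.2148; P(author M) ≈ 0.0129, P(author Q) ≈ 0.9262, P(author K) ≈ 0.0610
After 'present': normaliser = 0.85·0.0129 + 0.1·0.9262 + 0.8·0.0610; P(author M) ≈ 0.0718, P(author Q) ≈ 0.6080, P(author K) ≈ 0.3203

0.608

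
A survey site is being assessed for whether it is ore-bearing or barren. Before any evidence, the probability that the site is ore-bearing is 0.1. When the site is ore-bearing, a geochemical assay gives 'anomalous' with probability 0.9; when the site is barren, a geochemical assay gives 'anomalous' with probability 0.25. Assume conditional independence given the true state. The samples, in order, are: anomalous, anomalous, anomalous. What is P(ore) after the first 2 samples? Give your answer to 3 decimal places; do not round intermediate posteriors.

After 'anomalous': P(ore) = 0.9·0.1000 / (0.9·0.1000 + 0.25·0.9000) ≈ 0.2857
After 'anomalous': P(ore) = 0.9·0.2857 / (0.9·0.2857 + 0.25·0.7143) ≈ 0.5902

0.590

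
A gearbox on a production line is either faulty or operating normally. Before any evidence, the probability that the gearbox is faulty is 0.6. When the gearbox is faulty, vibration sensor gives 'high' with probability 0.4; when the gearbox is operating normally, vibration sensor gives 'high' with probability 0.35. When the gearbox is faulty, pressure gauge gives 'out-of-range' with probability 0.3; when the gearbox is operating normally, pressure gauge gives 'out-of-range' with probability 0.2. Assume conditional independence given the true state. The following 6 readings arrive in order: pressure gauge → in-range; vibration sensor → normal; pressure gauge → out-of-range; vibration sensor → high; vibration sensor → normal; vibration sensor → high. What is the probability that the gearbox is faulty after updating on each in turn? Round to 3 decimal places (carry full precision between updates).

After pressure gauge='in-range': P(faulty) = 0.7·0.6000 / (0.7·0.6000 + 0.8·0.4000) ≈ 0.5676
After vibration sensor='normal': P(faulty) = 0.6·0.5676 / (0.6·0.5676 + 0.65·0.4324) ≈ 0.5478
After pressure gauge='out-of-range': P(faulty) = 0.3·0.5478 / (0.3·0.5478 + 0.2·0.4522) ≈ 0.6451
After vibration sensor='high': P(faulty) = 0.4·0.6451 / (0.4·0.6451 + 0.35·0.3549) ≈ 0.6750
After vibration sensor='normal': P(faulty) = 0.6·0.6750 / (0.6·0.6750 + 0.65·0.3250) ≈ 0.6572
After vibration sensor='high': P(faulty) = 0.4·0.6572 / (0.4·0.6572 + 0.35·0.3428) ≈ 0.6866

0.687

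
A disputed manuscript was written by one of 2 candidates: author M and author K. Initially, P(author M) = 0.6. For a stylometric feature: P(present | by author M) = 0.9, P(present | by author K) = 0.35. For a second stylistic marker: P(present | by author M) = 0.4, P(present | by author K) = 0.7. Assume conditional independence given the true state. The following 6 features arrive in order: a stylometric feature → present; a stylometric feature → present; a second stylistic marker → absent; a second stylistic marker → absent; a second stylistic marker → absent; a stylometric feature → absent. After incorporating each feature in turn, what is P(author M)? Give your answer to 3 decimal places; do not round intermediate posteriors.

0.924

After a stylometric feature='present': P(author M) = 0.9·0.6000 / (0.9·0.6000 + 0.35·0.4000) ≈ 0.7941
After a stylometric feature='present': P(author M) = 0.9·0.7941 / (0.9·0.7941 + 0.35·0.2059) ≈ 0.9084
After a second stylistic marker='absent': P(author M) = 0.6·0.9084 / (0.6·0.9084 + 0.3·0.0916) ≈ 0.9520
After a second stylistic marker='absent': P(author M) = 0.6·0.9520 / (0.6·0.9520 + 0.3·0.0480) ≈ 0.9754
After a second stylistic marker='absent': P(author M) = 0.6·0.9754 / (0.6·0.9754 + 0.3·0.0246) ≈ 0.9876
After a stylometric feature='absent': P(author M) = 0.1·0.9876 / (0.1·0.9876 + 0.65·0.0124) ≈ 0.9243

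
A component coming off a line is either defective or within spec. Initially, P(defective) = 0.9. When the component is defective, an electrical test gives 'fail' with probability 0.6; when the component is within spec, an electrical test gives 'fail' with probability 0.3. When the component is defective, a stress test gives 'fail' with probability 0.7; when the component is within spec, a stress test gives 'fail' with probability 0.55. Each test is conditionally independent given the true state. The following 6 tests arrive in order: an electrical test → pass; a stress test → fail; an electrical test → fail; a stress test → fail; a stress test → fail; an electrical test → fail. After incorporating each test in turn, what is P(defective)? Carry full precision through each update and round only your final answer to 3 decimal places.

0.977

After an electrical test='pass': P(defective) = 0.4·0.9000 / (0.4·0.9000 + 0.7·0.1000) ≈ 0.8372
After a stress test='fail': P(defective) = 0.7·0.8372 / (0.7·0.8372 + 0.55·0.1628) ≈ 0.8675
After an electrical test='fail': P(defective) = 0.6·0.8675 / (0.6·0.8675 + 0.3·0.1325) ≈ 0.9290
After a stress test='fail': P(defective) = 0.7·0.9290 / (0.7·0.9290 + 0.55·0.0710) ≈ 0.9434
After a stress test='fail': P(defective) = 0.7·0.9434 / (0.7·0.9434 + 0.55·0.0566) ≈ 0.9550
After an electrical test='fail': P(defective) = 0.6·0.9550 / (0.6·0.9550 + 0.3·0.0450) ≈ 0.9770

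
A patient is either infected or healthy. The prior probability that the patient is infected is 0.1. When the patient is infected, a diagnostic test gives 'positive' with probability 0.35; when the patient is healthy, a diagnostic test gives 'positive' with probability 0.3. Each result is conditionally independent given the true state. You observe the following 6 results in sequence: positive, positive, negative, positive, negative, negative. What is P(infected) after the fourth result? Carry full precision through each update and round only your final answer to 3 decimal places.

0.141

Apply Bayes' rule sequentially, carrying P(infected) forward.
After 'positive': P(infected) = 0.35·0.1000 / (0.35·0.1000 + 0.3·0.9000) ≈ 0.1148
After 'positive': P(infected) = 0.35·0.1148 / (0.35·0.1148 + 0.3·0.8852) ≈ 0.1314
After 'negative': P(infected) = 0.65·0.1314 / (0.65·0.1314 + 0.7·0.8686) ≈ 0.1231
After 'positive': P(infected) = 0.35·0.1231 / (0.35·0.1231 + 0.3·0.8769) ≈ 0.1408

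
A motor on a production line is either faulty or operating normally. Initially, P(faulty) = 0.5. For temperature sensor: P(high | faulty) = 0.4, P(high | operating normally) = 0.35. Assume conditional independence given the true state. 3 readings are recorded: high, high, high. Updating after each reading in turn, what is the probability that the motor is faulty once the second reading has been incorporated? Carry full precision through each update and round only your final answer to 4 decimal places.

0.5664

After 'high': P(faulty) = 0.4·0.5000 / (0.4·0.5000 + 0.35·0.5000) ≈ 0.5333
After 'high': P(faulty) = 0.4·0.5333 / (0.4·0.5333 + 0.35·0.4667) ≈ 0.5664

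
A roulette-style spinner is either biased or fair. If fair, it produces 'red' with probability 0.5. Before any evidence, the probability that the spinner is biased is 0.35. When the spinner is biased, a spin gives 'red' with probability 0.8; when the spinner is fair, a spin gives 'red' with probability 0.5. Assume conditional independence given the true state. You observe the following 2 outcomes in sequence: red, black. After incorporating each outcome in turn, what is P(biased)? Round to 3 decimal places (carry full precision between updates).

Apply Bayes' rule sequentially, carrying P(biased) forward.
After 'red': P(biased) = 0.8·0.3500 / (0.8·0.3500 + 0.5·0.6500) ≈ 0.4628
After 'black': P(biased) = 0.2·0.4628 / (0.2·0.4628 + 0.5·0.5372) ≈ 0.2563

0.256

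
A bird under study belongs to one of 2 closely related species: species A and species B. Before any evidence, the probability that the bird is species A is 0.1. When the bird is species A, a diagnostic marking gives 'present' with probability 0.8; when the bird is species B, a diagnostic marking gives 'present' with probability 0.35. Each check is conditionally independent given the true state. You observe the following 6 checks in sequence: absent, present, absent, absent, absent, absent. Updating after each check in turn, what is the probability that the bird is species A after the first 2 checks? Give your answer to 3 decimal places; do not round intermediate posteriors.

After 'absent': P(species A) = 0.2·0.1000 / (0.2·0.1000 + 0.65·0.9000) ≈ 0.0331
After 'present': P(species A) = 0.8·0.0331 / (0.8·0.0331 + 0.35·0.9669) ≈ 0.0725

0.072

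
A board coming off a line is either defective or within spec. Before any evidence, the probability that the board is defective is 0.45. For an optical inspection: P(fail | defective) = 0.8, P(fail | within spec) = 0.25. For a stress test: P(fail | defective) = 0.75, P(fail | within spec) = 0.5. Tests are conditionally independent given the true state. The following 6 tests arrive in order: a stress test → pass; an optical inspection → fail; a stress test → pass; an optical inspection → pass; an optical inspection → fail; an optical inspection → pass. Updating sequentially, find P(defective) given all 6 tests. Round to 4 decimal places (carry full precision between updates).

After a stress test='pass': P(defective) = 0.25·0.4500 / (0.25·0.4500 + 0.5·0.5500) ≈ 0.2903
After an optical inspection='fail': P(defective) = 0.8·0.2903 / (0.8·0.2903 + 0.25·0.7097) ≈ 0.5669
After a stress test='pass': P(defective) = 0.25·0.5669 / (0.25·0.5669 + 0.5·0.4331) ≈ 0.3956
After an optical inspection='pass': P(defective) = 0.2·0.3956 / (0.2·0.3956 + 0.75·0.6044) ≈ 0.1486
After an optical inspection='fail': P(defective) = 0.8·0.1486 / (0.8·0.1486 + 0.25·0.8514) ≈ 0.3584
After an optical inspection='pass': P(defective) = 0.2·0.3584 / (0.2·0.3584 + 0.75·0.6416) ≈ 0.1296

0.1296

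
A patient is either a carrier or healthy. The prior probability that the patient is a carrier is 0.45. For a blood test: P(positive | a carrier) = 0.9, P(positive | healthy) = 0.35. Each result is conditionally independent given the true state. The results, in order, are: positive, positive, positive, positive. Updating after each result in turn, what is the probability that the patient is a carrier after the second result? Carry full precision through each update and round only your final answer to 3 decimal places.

After 'positive': P(carrier) = 0.9·0.4500 / (0.9·0.4500 + 0.35·0.5500) ≈ 0.6778
After 'positive': P(carrier) = 0.9·0.6778 / (0.9·0.6778 + 0.35·0.3222) ≈ 0.8440

0.844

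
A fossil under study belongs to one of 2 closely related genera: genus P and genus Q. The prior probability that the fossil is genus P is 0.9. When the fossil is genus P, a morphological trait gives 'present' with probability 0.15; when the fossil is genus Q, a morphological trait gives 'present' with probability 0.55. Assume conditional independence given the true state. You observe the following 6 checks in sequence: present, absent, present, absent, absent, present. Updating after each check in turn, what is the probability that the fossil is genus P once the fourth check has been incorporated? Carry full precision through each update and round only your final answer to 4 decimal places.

Apply Bayes' rule sequentially, carrying P(genus P) forward.
After 'present': P(genus P) = 0.15·0.9000 / (0.15·0.9000 + 0.55·0.1000) ≈ 0.7105
After 'absent': P(genus P) = 0.85·0.7105 / (0.85·0.7105 + 0.45·0.2895) ≈ 0.8226
After 'present': P(genus P) = 0.15·0.8226 / (0.15·0.8226 + 0.55·0.1774) ≈ 0.5584
After 'absent': P(genus P) = 0.85·0.5584 / (0.85·0.5584 + 0.45·0.4416) ≈ 0.7049

0.7049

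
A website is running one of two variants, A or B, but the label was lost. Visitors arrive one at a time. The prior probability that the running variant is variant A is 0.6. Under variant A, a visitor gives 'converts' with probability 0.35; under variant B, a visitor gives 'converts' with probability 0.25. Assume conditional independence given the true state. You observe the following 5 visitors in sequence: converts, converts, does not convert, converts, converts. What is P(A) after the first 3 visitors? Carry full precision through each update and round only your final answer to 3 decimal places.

0.718

After 'converts': P(A) = 0.35·0.6000 / (0.35·0.6000 + 0.25·0.4000) ≈ 0.6774
After 'converts': P(A) = 0.35·0.6774 / (0.35·0.6774 + 0.25·0.3226) ≈ 0.7462
After 'does not convert': P(A) = 0.65·0.7462 / (0.65·0.7462 + 0.75·0.2538) ≈ 0.7182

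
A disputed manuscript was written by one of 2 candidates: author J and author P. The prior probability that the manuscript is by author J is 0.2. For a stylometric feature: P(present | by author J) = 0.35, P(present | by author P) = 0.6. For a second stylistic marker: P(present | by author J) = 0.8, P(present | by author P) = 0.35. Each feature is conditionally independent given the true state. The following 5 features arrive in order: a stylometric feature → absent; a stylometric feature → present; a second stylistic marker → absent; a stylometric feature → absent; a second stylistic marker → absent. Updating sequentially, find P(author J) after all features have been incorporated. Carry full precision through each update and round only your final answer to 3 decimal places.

After a stylometric feature='absent': P(author J) = 0.65·0.2000 / (0.65·0.2000 + 0.4·0.8000) ≈ 0.2889
After a stylometric feature='present': P(author J) = 0.35·0.2889 / (0.35·0.2889 + 0.6·0.7111) ≈ 0.1916
After a second stylistic marker='absent': P(author J) = 0.2·0.1916 / (0.2·0.1916 + 0.65·0.8084) ≈ 0.0680
After a stylometric feature='absent': P(author J) = 0.65·0.0680 / (0.65·0.0680 + 0.4·0.9320) ≈ 0.1059
After a second stylistic marker='absent': P(author J) = 0.2·0.1059 / (0.2·0.1059 + 0.65·0.8941) ≈ 0.0352

0.035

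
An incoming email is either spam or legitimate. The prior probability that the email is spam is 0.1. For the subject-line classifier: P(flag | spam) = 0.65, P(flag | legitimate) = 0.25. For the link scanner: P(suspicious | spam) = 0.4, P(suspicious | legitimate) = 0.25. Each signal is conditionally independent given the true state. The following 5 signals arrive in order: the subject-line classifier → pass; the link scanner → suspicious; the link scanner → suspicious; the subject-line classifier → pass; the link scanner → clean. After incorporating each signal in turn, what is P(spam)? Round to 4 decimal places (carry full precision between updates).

After the subject-line classifier='pass': P(spam) = 0.35·0.1000 / (0.35·0.1000 + 0.75·0.9000) ≈ 0.0493
After the link scanner='suspicious': P(spam) = 0.4·0.0493 / (0.4·0.0493 + 0.25·0.9507) ≈ 0.0766
After the link scanner='suspicious': P(spam) = 0.4·0.0766 / (0.4·0.0766 + 0.25·0.9234) ≈ 0.1172
After the subject-line classifier='pass': P(spam) = 0.35·0.1172 / (0.35·0.1172 + 0.75·0.8828) ≈ 0.0583
After the link scanner='clean': P(spam) = 0.6·0.0583 / (0.6·0.0583 + 0.75·0.9417) ≈ 0.0472

0.0472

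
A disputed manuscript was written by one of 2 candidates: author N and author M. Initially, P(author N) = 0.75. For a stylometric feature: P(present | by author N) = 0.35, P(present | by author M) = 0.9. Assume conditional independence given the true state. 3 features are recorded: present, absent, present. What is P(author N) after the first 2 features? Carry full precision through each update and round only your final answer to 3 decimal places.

0.883

After 'present': P(author N) = 0.35·0.7500 / (0.35·0.7500 + 0.9·0.2500) ≈ 0.5385
After 'absent': P(author N) = 0.65·0.5385 / (0.65·0.5385 + 0.1·0.4615) ≈ 0.8835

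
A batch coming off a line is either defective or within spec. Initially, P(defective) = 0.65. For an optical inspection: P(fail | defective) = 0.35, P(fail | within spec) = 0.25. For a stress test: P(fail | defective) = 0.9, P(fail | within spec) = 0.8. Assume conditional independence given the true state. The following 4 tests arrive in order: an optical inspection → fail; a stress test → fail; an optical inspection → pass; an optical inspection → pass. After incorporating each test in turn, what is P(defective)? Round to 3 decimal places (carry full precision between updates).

0.687

After an optical inspection='fail': P(defective) = 0.35·0.6500 / (0.35·0.6500 + 0.25·0.3500) ≈ 0.7222
After a stress test='fail': P(defective) = 0.9·0.7222 / (0.9·0.7222 + 0.8·0.2778) ≈ 0.7452
After an optical inspection='pass': P(defective) = 0.65·0.7452 / (0.65·0.7452 + 0.75·0.2548) ≈ 0.7171
After an optical inspection='pass': P(defective) = 0.65·0.7171 / (0.65·0.7171 + 0.75·0.2829) ≈ 0.6872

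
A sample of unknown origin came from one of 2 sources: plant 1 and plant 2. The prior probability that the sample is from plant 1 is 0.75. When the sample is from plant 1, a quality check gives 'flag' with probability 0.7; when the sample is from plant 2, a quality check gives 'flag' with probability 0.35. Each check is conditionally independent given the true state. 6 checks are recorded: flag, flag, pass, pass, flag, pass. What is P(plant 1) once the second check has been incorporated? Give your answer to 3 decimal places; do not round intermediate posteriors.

0.923

Apply Bayes' rule sequentially, carrying P(plant 1) forward.
After 'flag': P(plant 1) = 0.7·0.7500 / (0.7·0.7500 + 0.35·0.2500) ≈ 0.8571
After 'flag': P(plant 1) = 0.7·0.8571 / (0.7·0.8571 + 0.35·0.1429) ≈ 0.9231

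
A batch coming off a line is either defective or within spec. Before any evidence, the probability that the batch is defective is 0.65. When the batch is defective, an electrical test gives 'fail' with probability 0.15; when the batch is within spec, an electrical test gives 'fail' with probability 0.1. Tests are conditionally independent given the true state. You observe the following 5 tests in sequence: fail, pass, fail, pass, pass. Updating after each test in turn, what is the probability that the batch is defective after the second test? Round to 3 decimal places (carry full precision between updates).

0.725

Each posterior becomes the prior for the next update.
After 'fail': P(defective) = 0.15·0.6500 / (0.15·0.6500 + 0.1·0.3500) ≈ 0.7358
After 'pass': P(defective) = 0.85·0.7358 / (0.85·0.7358 + 0.9·0.2642) ≈ 0.7246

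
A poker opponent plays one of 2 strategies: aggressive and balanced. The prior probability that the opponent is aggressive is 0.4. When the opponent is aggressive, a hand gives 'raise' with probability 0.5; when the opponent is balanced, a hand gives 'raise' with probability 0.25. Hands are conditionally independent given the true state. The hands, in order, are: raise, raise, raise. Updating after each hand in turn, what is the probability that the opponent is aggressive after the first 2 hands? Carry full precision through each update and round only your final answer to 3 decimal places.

After 'raise': P(aggressive) = 0.5·0.4000 / (0.5·0.4000 + 0.25·0.6000) ≈ 0.5714
After 'raise': P(aggressive) = 0.5·0.5714 / (0.5·0.5714 + 0.25·0.4286) ≈ 0.7273

0.727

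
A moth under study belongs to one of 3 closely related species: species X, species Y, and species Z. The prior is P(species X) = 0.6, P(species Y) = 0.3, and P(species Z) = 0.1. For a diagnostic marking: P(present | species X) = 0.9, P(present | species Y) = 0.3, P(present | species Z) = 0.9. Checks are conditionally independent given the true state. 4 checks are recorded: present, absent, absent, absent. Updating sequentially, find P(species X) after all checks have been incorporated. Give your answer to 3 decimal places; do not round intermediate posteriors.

After 'present': normaliser = 0.9·0.6000 + 0.3·0.3000 + 0.9·0.1000; P(species X) ≈ 0.7500, P(species Y) ≈ 0.1250, P(species Z) ≈ 0.1250
After 'absent': normaliser = 0.1·0.7500 + 0.7·0.1250 + 0.1·0.1250; P(species X) ≈ 0.4286, P(species Y) ≈ 0.5000, P(species Z) ≈ 0.0714
After 'absent': normaliser = 0.1·0.4286 + 0.7·0.5000 + 0.1·0.0714; P(species X) ≈ 0.1071, P(species Y) ≈ 0.8750, P(species Z) ≈ 0.0179
After 'absent': normaliser = 0.1·0.1071 + 0.7·0.8750 + 0.1·0.0179; P(species X) ≈ 0.0171, P(species Y) ≈ 0.9800, P(species Z) ≈ 0.0029

0.017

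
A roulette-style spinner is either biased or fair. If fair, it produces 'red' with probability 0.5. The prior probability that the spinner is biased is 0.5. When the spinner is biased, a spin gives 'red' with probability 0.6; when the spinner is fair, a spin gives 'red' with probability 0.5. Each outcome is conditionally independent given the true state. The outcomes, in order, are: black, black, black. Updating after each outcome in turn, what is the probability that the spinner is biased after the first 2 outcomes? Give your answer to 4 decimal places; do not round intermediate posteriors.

0.3902

After 'black': P(biased) = 0.4·0.5000 / (0.4·0.5000 + 0.5·0.5000) ≈ 0.4444
After 'black': P(biased) = 0.4·0.4444 / (0.4·0.4444 + 0.5·0.5556) ≈ 0.3902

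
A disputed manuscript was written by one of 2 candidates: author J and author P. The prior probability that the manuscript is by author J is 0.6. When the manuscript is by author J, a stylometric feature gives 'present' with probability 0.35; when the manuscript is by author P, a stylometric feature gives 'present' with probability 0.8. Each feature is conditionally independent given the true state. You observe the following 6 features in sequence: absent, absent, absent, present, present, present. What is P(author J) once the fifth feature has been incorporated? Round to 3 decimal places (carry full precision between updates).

0.908

After 'absent': P(author J) = 0.65·0.6000 / (0.65·0.6000 + 0.2·0.4000) ≈ 0.8298
After 'absent': P(author J) = 0.65·0.8298 / (0.65·0.8298 + 0.2·0.1702) ≈ 0.9406
After 'absent': P(author J) = 0.65·0.9406 / (0.65·0.9406 + 0.2·0.0594) ≈ 0.9809
After 'present': P(author J) = 0.35·0.9809 / (0.35·0.9809 + 0.8·0.0191) ≈ 0.9575
After 'present': P(author J) = 0.35·0.9575 / (0.35·0.9575 + 0.8·0.0425) ≈ 0.9079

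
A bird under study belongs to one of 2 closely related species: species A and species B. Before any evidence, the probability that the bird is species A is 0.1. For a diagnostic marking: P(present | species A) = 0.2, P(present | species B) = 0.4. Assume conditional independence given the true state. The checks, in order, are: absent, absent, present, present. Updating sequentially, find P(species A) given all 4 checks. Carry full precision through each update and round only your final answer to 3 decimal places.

0.047

After 'absent': P(species A) = 0.8·0.1000 / (0.8·0.1000 + 0.6·0.9000) ≈ 0.1290
After 'absent': P(species A) = 0.8·0.1290 / (0.8·0.1290 + 0.6·0.8710) ≈ 0.1649
After 'present': P(species A) = 0.2·0.1649 / (0.2·0.1649 + 0.4·0.8351) ≈ 0.0899
After 'present': P(species A) = 0.2·0.0899 / (0.2·0.0899 + 0.4·0.9101) ≈ 0.0471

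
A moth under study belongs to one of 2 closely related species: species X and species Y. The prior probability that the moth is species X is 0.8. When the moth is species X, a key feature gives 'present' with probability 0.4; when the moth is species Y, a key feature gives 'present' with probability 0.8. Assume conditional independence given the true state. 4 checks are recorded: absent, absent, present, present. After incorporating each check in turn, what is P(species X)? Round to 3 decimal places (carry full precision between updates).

After 'absent': P(species X) = 0.6·0.8000 / (0.6·0.8000 + 0.2·0.2000) ≈ 0.9231
After 'absent': P(species X) = 0.6·0.9231 / (0.6·0.9231 + 0.2·0.0769) ≈ 0.9730
After 'present': P(species X) = 0.4·0.9730 / (0.4·0.9730 + 0.8·0.0270) ≈ 0.9474
After 'present': P(species X) = 0.4·0.9474 / (0.4·0.9474 + 0.8·0.0526) ≈ 0.9000

0.900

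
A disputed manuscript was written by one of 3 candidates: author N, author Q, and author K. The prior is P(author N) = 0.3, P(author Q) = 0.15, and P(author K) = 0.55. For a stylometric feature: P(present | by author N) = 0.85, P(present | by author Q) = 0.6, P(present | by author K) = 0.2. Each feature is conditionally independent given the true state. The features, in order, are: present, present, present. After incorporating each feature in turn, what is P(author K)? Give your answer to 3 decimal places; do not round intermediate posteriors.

After 'present': normaliser = 0.85·0.3000 + 0.6·0.1500 + 0.2·0.5500; P(author N) ≈ 0.5604, P(author Q) ≈ 0.1978, P(author K) ≈ 0.2418
After 'present': normaliser = 0.85·0.5604 + 0.6·0.1978 + 0.2·0.2418; P(author N) ≈ 0.7404, P(author Q) ≈ 0.1845, P(author K) ≈ 0.0751
After 'present': normaliser = 0.85·0.7404 + 0.6·0.1845 + 0.2·0.0751; P(author N) ≈ 0.8335, P(author Q) ≈ 0.1466, P(author K) ≈ 0.0199

0.020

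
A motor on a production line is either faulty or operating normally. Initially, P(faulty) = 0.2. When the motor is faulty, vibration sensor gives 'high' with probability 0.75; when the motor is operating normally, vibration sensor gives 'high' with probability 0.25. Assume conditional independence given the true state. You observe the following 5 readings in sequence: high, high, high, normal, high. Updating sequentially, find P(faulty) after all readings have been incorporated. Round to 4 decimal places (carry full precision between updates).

After 'high': P(faulty) = 0.75·0.2000 / (0.75·0.2000 + 0.25·0.8000) ≈ 0.4286
After 'high': P(faulty) = 0.75·0.4286 / (0.75·0.4286 + 0.25·0.5714) ≈ 0.6923
After 'high': P(faulty) = 0.75·0.6923 / (0.75·0.6923 + 0.25·0.3077) ≈ 0.8710
After 'normal': P(faulty) = 0.25·0.8710 / (0.25·0.8710 + 0.75·0.1290) ≈ 0.6923
After 'high': P(faulty) = 0.75·0.6923 / (0.75·0.6923 + 0.25·0.3077) ≈ 0.8710

0.8710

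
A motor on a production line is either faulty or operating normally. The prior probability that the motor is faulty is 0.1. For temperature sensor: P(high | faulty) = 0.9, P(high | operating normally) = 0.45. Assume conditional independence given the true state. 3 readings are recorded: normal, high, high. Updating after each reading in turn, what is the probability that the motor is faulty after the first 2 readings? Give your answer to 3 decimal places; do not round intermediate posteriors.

After 'normal': P(faulty) = 0.1·0.1000 / (0.1·0.1000 + 0.55·0.9000) ≈ 0.0198
After 'high': P(faulty) = 0.9·0.0198 / (0.9·0.0198 + 0.45·0.9802) ≈ 0.0388

0.039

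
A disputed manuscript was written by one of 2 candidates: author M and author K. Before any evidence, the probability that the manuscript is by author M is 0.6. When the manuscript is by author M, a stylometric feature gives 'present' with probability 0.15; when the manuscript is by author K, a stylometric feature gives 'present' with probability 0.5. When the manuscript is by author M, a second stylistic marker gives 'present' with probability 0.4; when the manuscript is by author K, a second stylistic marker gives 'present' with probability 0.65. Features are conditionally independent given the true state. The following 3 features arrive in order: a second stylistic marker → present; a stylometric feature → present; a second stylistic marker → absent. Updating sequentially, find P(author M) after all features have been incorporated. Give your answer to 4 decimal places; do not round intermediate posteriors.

After a second stylistic marker='present': P(author M) = 0.4·0.6000 / (0.4·0.6000 + 0.65·0.4000) ≈ 0.4800
After a stylometric feature='present': P(author M) = 0.15·0.4800 / (0.15·0.4800 + 0.5·0.5200) ≈ 0.2169
After a second stylistic marker='absent': P(author M) = 0.6·0.2169 / (0.6·0.2169 + 0.35·0.7831) ≈ 0.3219

0.3219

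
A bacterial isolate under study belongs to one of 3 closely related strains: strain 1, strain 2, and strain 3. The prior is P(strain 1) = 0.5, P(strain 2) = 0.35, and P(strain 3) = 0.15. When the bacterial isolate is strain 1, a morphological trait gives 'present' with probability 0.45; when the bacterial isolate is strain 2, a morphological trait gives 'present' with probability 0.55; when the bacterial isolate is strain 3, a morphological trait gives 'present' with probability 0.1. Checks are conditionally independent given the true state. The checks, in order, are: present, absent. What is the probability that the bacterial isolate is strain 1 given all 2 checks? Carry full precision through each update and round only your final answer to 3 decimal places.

0.553

After 'present': normaliser = 0.45·0.5000 + 0.55·0.3500 + 0.1·0.1500; P(strain 1) ≈ 0.5202, P(strain 2) ≈ 0.4451, P(strain 3) ≈ 0.0347
After 'absent': normaliser = 0.55·0.5202 + 0.45·0.4451 + 0.9·0.0347; P(strain 1) ≈ 0.5528, P(strain 2) ≈ 0.3869, P(strain 3) ≈ 0.0603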